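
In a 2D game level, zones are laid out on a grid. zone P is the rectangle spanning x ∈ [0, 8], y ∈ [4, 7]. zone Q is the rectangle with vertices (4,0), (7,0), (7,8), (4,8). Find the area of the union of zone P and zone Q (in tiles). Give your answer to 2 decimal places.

By inclusion–exclusion:
Individual areas: |zone P| = 24, |zone Q| = 24.
|zone P∩zone Q|: x∈[4,7], y∈[4,7] → 3·3 = 9.
|zone P ∪ zone Q| = 48 − 9 = 39.00.

39.00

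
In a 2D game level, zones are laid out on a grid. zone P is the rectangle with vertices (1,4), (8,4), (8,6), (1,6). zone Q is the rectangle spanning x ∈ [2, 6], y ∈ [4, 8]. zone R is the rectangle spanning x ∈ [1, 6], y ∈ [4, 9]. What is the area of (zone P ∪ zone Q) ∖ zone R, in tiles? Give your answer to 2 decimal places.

|zone P ∪ zone Q| = 22.
|(zone P ∪ zone Q) ∩ zone R| = 18.
|(zone P ∪ zone Q) ∖ zone R| = 22 − 18 = 4.00.

4.00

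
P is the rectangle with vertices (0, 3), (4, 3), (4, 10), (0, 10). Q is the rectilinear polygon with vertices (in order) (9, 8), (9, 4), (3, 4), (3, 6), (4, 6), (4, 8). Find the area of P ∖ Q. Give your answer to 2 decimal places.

|P| = 28, |P∩Q| = 2.
|P ∖ Q| = |P| − |P∩Q| = 28 − 2 = 26.00.

26.00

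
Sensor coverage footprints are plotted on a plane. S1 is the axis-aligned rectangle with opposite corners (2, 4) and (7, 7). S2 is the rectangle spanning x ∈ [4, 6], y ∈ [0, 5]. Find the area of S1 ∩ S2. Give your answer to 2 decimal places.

2.00

|S1∩S2|: x∈[4,6], y∈[4,5] → 2·1 = 2.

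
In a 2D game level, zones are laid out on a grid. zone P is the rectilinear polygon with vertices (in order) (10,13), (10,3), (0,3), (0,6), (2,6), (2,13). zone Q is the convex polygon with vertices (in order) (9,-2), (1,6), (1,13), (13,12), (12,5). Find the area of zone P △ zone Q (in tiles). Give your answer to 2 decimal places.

56.67

|zone P| = 86, |zone Q| = 121, |zone P∩zone Q| = 75.1667.
|zone P △ zone Q| = |zone P| + |zone Q| − 2·|zone P∩zone Q| = 86 + 121 − 150.3333 = 56.67.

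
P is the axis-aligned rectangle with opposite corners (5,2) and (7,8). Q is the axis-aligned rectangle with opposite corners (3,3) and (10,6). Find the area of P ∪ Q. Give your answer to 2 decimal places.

27.00

By inclusion–exclusion:
Individual areas: |P| = 12, |Q| = 21.
|P∩Q|: x∈[5,7], y∈[3,6] → 2·3 = 6.
|P ∪ Q| = 33 − 6 = 27.00.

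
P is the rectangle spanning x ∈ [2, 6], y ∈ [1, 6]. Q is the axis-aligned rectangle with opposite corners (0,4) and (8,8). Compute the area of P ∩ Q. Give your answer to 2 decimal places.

|P∩Q|: x∈[2,6], y∈[4,6] → 4·2 = 8.

8.00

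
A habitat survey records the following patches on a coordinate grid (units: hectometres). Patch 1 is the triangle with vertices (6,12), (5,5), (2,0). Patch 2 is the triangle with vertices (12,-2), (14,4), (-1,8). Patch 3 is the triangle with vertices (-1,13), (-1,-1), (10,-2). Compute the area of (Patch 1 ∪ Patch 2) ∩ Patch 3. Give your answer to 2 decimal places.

The region (Patch 1 ∪ Patch 2) ∩ Patch 3 is the polygon with vertices (4.337,3.895), (2,0), (3.51,4.531), (-1,8), (3.558,6.785), (7.412,1.529).
By the shoelace formula its area is 11.99.

11.99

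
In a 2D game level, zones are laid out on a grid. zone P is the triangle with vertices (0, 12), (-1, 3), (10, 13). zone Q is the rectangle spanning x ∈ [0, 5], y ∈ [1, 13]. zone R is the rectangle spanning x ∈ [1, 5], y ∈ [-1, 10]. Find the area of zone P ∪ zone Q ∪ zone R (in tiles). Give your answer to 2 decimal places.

By inclusion–exclusion:
Individual areas: |zone P| = 44.5, |zone Q| = 60, |zone R| = 44.
|zone P∩zone Q| = 30.3409.
|zone P∩zone R| = 13.4545.
|zone Q∩zone R|: x∈[1,5], y∈[1,10] → 4·9 = 36.
|zone P∩zone Q∩zone R| = 13.4545.
|zone P ∪ zone Q ∪ zone R| = 148.5 − 79.7955 + 13.4545 = 82.16.

82.16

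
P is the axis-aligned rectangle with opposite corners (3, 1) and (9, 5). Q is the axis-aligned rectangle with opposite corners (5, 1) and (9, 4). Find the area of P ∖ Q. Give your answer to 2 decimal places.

|P∩Q|: x∈[5,9], y∈[1,4] → 4·3 = 12.
|P| = 24.
|P ∖ Q| = |P| − |P∩Q| = 24 − 12 = 12.00.

12.00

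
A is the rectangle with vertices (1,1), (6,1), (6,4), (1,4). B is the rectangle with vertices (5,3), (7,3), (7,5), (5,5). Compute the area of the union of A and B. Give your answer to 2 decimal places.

By inclusion–exclusion:
Individual areas: |A| = 15, |B| = 4.
|A∩B|: x∈[5,6], y∈[3,4] → 1·1 = 1.
|A ∪ B| = 19 − 1 = 18.00.

18.00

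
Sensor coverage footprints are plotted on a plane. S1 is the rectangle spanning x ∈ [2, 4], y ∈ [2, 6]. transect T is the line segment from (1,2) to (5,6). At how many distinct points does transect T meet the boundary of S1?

The segment meets the boundary at (2,3), (4,5).

2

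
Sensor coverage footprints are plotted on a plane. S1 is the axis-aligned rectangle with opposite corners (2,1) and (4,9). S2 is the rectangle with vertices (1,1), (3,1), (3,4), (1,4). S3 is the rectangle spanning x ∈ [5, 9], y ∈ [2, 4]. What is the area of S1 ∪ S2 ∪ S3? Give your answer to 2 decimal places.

27.00

By inclusion–exclusion:
Individual areas: |S1| = 16, |S2| = 6, |S3| = 8.
|S1∩S2|: x∈[2,3], y∈[1,4] → 1·3 = 3.
|S1∩S3| = 0 (no overlap).
|S2∩S3| = 0 (no overlap).
|S1∩S2∩S3| = 0.
|S1 ∪ S2 ∪ S3| = 30 − 3 + 0 = 27.00.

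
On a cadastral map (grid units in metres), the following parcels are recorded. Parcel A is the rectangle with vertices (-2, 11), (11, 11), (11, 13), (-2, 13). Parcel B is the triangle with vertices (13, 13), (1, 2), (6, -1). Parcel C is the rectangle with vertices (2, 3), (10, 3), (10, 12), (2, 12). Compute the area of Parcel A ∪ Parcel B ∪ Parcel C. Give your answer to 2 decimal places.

By inclusion–exclusion:
Individual areas: |Parcel A| = 26, |Parcel B| = 45.5, |Parcel C| = 72.
|Parcel A∩Parcel B| = 0.0152.
|Parcel A∩Parcel C|: x∈[2,10], y∈[11,12] → 8·1 = 8.
|Parcel B∩Parcel C| = 24.6705.
|Parcel A∩Parcel B∩Parcel C| = 0.
|Parcel A ∪ Parcel B ∪ Parcel C| = 143.5 − 32.6856 + 0 = 110.81.

110.81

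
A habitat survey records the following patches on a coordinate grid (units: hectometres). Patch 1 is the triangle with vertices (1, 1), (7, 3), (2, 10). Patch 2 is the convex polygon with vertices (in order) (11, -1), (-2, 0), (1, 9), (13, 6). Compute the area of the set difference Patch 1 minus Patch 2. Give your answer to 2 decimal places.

|Patch 1| = 26, |Patch 1∩Patch 2| = 25.2362.
|Patch 1 ∖ Patch 2| = |Patch 1| − |Patch 1∩Patch 2| = 26 − 25.2362 = 0.76.

0.76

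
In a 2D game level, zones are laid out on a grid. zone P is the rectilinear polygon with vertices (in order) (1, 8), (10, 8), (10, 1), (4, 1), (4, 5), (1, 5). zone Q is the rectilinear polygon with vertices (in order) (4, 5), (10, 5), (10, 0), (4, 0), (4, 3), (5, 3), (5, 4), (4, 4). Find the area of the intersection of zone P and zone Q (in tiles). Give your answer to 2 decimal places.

23.00

The intersection is the polygon with vertices (10,1), (4,1), (4,3), (5,3), (5,4), (4,4), (4,5), (10,5).
By the shoelace formula its area is 23.00.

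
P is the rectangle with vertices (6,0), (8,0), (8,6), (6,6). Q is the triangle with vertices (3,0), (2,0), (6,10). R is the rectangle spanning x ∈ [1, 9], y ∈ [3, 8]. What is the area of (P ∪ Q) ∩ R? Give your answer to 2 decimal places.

|P ∪ Q| = 17.
|(P ∪ Q) ∩ R| = 8.25.

8.25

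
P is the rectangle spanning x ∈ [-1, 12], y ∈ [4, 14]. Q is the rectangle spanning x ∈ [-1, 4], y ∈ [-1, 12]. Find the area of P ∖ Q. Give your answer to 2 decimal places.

90.00

|P∩Q|: x∈[-1,4], y∈[4,12] → 5·8 = 40.
|P| = 130.
|P ∖ Q| = |P| − |P∩Q| = 130 − 40 = 90.00.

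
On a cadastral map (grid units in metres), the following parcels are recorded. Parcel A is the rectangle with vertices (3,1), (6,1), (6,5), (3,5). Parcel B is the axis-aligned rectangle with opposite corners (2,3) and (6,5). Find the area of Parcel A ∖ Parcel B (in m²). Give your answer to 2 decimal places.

|Parcel A∩Parcel B|: x∈[3,6], y∈[3,5] → 3·2 = 6.
|Parcel A| = 12.
|Parcel A ∖ Parcel B| = |Parcel A| − |Parcel A∩Parcel B| = 12 − 6 = 6.00.

6.00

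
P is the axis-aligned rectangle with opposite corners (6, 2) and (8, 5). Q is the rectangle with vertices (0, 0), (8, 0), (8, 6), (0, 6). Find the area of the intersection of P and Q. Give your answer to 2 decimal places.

|P∩Q|: x∈[6,8], y∈[2,5] → 2·3 = 6.

6.00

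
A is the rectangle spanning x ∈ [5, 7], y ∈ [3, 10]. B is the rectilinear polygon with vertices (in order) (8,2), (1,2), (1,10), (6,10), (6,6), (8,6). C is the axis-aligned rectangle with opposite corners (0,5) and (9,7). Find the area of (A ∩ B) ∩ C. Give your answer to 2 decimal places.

3.00

The region (A ∩ B) ∩ C is the polygon with vertices (5,7), (6,7), (6,6), (7,6), (7,5), (5,5).
By the shoelace formula its area is 3.00.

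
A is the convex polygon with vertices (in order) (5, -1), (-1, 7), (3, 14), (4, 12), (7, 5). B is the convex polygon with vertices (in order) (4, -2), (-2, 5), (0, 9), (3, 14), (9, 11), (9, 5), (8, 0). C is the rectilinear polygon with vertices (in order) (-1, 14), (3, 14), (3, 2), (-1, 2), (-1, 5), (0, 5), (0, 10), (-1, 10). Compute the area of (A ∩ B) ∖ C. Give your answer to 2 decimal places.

|A ∩ B| = 58.5.
|(A ∩ B) ∩ C| = 23.0833.
|(A ∩ B) ∖ C| = 58.5 − 23.0833 = 35.42.

35.42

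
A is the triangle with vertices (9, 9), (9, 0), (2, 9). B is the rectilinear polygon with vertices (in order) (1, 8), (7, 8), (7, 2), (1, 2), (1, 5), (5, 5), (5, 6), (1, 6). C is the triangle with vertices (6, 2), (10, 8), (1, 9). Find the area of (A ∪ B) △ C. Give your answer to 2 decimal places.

29.31

|A ∪ B| = 52.3254.
|(A ∪ B) ∩ C| = 26.0092.
|(A ∪ B) △ C| = 52.3254 + 29 − 52.0184 = 29.31.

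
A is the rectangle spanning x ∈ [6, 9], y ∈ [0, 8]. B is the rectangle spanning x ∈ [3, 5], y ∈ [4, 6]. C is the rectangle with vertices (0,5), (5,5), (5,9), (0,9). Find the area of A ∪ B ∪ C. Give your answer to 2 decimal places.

46.00

By inclusion–exclusion:
Individual areas: |A| = 24, |B| = 4, |C| = 20.
|A∩B| = 0 (no overlap).
|A∩C| = 0 (no overlap).
|B∩C|: x∈[3,5], y∈[5,6] → 2·1 = 2.
|A∩B∩C| = 0.
|A ∪ B ∪ C| = 48 − 2 + 0 = 46.00.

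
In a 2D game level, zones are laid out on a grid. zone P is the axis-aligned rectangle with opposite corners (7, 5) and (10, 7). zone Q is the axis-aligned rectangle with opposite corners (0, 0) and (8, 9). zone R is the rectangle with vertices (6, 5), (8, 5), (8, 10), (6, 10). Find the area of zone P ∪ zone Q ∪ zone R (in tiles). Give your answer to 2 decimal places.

78.00

By inclusion–exclusion:
Individual areas: |zone P| = 6, |zone Q| = 72, |zone R| = 10.
|zone P∩zone Q|: x∈[7,8], y∈[5,7] → 1·2 = 2.
|zone P∩zone R|: x∈[7,8], y∈[5,7] → 1·2 = 2.
|zone Q∩zone R|: x∈[6,8], y∈[5,9] → 2·4 = 8.
|zone P∩zone Q∩zone R| = 2.
|zone P ∪ zone Q ∪ zone R| = 88 − 12 + 2 = 78.00.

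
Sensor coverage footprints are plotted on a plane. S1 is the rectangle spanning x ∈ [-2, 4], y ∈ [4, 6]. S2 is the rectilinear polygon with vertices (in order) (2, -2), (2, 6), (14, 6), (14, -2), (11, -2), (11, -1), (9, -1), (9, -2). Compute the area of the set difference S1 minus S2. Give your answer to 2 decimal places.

|S1| = 12, |S1∩S2| = 4.
|S1 ∖ S2| = |S1| − |S1∩S2| = 12 − 4 = 8.00.

8.00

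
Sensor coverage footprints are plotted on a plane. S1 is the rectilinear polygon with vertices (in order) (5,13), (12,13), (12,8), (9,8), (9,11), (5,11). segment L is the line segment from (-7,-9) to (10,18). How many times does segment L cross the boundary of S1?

2

The segment meets the boundary at (6.852,13), (5.593,11).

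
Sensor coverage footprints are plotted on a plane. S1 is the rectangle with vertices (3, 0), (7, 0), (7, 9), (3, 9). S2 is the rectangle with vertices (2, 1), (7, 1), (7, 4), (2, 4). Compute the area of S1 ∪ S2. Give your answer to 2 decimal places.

By inclusion–exclusion:
Individual areas: |S1| = 36, |S2| = 15.
|S1∩S2|: x∈[3,7], y∈[1,4] → 4·3 = 12.
|S1 ∪ S2| = 51 − 12 = 39.00.

39.00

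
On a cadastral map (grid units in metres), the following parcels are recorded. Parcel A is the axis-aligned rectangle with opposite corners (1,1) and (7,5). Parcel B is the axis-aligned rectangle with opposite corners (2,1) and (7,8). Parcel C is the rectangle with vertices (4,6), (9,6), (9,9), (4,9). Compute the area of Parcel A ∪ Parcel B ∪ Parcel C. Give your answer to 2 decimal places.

48.00

By inclusion–exclusion:
Individual areas: |Parcel A| = 24, |Parcel B| = 35, |Parcel C| = 15.
|Parcel A∩Parcel B|: x∈[2,7], y∈[1,5] → 5·4 = 20.
|Parcel A∩Parcel C| = 0 (no overlap).
|Parcel B∩Parcel C|: x∈[4,7], y∈[6,8] → 3·2 = 6.
|Parcel A∩Parcel B∩Parcel C| = 0.
|Parcel A ∪ Parcel B ∪ Parcel C| = 74 − 26 + 0 = 48.00.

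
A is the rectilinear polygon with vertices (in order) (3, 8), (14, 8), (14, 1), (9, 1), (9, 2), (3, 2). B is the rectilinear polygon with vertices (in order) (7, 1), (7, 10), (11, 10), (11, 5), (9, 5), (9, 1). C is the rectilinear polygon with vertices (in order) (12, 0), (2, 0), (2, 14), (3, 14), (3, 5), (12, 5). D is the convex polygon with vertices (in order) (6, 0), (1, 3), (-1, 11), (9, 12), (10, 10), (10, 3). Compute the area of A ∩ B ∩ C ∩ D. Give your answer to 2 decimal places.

5.96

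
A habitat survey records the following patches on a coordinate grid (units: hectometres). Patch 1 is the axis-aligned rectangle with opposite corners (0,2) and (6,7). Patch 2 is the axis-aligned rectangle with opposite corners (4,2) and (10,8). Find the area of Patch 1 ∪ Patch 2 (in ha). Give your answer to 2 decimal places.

56.00

By inclusion–exclusion:
Individual areas: |Patch 1| = 30, |Patch 2| = 36.
|Patch 1∩Patch 2|: x∈[4,6], y∈[2,7] → 2·5 = 10.
|Patch 1 ∪ Patch 2| = 66 − 10 = 56.00.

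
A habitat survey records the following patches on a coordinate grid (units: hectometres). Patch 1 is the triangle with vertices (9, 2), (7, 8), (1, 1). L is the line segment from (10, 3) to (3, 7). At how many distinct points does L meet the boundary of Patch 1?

The segment meets the boundary at (5.11,5.795), (8.353,3.941).

2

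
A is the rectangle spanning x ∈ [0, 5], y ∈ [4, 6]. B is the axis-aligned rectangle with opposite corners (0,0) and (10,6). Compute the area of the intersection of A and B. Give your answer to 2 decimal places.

10.00

|A∩B|: x∈[0,5], y∈[4,6] → 5·2 = 10.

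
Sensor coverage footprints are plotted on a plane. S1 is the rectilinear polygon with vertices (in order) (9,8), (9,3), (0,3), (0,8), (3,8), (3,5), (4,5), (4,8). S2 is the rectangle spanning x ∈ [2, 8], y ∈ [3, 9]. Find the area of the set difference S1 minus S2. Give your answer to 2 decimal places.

|S1| = 42, |S1∩S2| = 27.
|S1 ∖ S2| = |S1| − |S1∩S2| = 42 − 27 = 15.00.

15.00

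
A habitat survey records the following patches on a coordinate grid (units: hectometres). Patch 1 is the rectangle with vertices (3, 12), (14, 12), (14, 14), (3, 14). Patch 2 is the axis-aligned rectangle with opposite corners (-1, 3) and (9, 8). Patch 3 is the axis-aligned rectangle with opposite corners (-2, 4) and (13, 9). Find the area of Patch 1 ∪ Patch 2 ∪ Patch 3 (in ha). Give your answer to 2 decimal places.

By inclusion–exclusion:
Individual areas: |Patch 1| = 22, |Patch 2| = 50, |Patch 3| = 75.
|Patch 1∩Patch 2| = 0 (no overlap).
|Patch 1∩Patch 3| = 0 (no overlap).
|Patch 2∩Patch 3|: x∈[-1,9], y∈[4,8] → 10·4 = 40.
|Patch 1∩Patch 2∩Patch 3| = 0.
|Patch 1 ∪ Patch 2 ∪ Patch 3| = 147 − 40 + 0 = 107.00.

107.00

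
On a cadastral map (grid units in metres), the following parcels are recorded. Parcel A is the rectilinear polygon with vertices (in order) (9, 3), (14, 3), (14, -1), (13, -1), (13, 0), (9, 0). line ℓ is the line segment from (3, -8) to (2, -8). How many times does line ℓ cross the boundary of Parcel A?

0

The segment lies entirely outside Parcel A and never meets its boundary.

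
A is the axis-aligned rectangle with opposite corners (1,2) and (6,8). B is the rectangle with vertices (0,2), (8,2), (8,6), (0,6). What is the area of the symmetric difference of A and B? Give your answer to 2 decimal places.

22.00

|A∩B|: x∈[1,6], y∈[2,6] → 5·4 = 20.
|A △ B| = |A| + |B| − 2·|A∩B| = 30 + 32 − 40 = 22.00.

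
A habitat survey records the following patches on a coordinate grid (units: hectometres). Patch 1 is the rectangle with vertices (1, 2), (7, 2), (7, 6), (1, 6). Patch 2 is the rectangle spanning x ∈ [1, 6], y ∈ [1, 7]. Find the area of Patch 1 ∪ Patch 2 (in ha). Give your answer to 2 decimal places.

By inclusion–exclusion:
Individual areas: |Patch 1| = 24, |Patch 2| = 30.
|Patch 1∩Patch 2|: x∈[1,6], y∈[2,6] → 5·4 = 20.
|Patch 1 ∪ Patch 2| = 54 − 20 = 34.00.

34.00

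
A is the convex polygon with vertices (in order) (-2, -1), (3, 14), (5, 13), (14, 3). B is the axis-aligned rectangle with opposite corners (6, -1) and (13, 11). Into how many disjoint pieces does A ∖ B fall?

2

A ∖ B splits into 2 disjoint pieces (area 72.3, area 0.6806).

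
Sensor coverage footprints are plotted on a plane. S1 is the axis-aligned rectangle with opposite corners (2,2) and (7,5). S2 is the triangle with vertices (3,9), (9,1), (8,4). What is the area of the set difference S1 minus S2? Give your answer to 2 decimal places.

|S1| = 15, |S1∩S2| = 0.6667.
|S1 ∖ S2| = |S1| − |S1∩S2| = 15 − 0.6667 = 14.33.

14.33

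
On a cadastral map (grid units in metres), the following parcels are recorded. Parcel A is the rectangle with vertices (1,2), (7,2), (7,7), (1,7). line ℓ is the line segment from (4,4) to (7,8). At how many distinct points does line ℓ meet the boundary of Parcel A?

1

The segment meets the boundary at (6.25,7).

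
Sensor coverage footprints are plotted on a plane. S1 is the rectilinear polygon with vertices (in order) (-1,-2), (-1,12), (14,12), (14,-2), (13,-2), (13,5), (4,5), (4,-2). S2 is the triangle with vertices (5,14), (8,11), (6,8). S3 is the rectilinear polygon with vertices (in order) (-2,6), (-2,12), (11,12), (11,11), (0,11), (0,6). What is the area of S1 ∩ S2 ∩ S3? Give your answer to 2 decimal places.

The intersection is the polygon with vertices (8,11), (5.5,11), (5.333,12), (7,12).
By the shoelace formula its area is 2.08.

2.08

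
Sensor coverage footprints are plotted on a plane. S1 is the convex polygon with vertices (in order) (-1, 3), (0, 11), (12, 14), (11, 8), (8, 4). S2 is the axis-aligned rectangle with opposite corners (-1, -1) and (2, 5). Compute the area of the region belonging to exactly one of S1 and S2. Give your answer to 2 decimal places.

104.00

|S1| = 96.5, |S2| = 18, |S1∩S2| = 5.25.
|S1 △ S2| = |S1| + |S2| − 2·|S1∩S2| = 96.5 + 18 − 10.5 = 104.00.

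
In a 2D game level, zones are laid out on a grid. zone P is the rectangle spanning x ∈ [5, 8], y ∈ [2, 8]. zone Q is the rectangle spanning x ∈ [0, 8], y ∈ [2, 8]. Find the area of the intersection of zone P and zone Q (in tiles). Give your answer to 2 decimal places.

|zone P∩zone Q|: x∈[5,8], y∈[2,8] → 3·6 = 18.

18.00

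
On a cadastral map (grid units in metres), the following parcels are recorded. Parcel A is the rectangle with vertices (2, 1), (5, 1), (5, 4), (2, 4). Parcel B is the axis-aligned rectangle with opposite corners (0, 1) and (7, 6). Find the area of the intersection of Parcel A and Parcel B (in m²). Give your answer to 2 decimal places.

9.00

|Parcel A∩Parcel B|: x∈[2,5], y∈[1,4] → 3·3 = 9.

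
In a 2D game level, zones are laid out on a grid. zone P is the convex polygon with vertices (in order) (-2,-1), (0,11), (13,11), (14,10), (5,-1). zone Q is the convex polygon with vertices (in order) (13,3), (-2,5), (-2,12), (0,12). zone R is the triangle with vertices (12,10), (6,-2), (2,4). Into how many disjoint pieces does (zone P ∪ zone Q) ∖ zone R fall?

1

(zone P ∪ zone Q) ∖ zone R is a single connected region.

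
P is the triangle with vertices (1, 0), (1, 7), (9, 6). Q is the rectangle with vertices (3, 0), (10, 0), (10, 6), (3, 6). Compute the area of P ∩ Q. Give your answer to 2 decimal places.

13.50

The intersection is the polygon with vertices (3,1.5), (3,6), (9,6).
By the shoelace formula its area is 13.50.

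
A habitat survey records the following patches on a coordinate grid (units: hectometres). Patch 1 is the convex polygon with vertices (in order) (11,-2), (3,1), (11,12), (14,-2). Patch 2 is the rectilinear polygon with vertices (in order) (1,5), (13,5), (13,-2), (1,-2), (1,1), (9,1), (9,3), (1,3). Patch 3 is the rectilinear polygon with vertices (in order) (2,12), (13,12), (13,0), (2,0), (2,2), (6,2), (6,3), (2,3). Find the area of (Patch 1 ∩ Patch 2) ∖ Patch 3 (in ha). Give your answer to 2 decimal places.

9.33

|Patch 1 ∩ Patch 2| = 41.053.
|(Patch 1 ∩ Patch 2) ∩ Patch 3| = 31.7197.
|(Patch 1 ∩ Patch 2) ∖ Patch 3| = 41.053 − 31.7197 = 9.33.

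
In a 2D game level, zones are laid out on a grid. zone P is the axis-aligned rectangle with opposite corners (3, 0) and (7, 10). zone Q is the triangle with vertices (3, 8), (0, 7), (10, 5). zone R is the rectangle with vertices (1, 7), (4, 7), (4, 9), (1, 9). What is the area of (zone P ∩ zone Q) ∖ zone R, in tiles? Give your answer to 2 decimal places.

3.79

|zone P ∩ zone Q| = 4.5714.
|(zone P ∩ zone Q) ∩ zone R| = 0.7857.
|(zone P ∩ zone Q) ∖ zone R| = 4.5714 − 0.7857 = 3.79.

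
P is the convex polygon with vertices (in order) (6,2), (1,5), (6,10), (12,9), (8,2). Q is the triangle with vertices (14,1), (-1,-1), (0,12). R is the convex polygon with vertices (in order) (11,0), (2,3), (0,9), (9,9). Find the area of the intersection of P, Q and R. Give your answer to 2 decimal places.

29.57

The intersection is the polygon with vertices (4.48,8.48), (9.465,4.563), (8,2), (6,2), (1.417,4.75), (1.25,5.25).
By the shoelace formula its area is 29.57.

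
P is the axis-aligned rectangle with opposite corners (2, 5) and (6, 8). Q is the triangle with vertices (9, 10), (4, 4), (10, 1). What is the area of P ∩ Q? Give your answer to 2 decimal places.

0.82

The intersection is the polygon with vertices (6,5), (4.833,5), (6,6.4).
By the shoelace formula its area is 0.82.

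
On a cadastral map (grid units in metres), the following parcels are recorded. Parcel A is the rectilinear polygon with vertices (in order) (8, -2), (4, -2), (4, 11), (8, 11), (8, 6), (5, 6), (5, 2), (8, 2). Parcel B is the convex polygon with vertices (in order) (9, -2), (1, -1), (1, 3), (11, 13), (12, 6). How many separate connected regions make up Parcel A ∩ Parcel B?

Parcel A ∩ Parcel B is a single connected region.

1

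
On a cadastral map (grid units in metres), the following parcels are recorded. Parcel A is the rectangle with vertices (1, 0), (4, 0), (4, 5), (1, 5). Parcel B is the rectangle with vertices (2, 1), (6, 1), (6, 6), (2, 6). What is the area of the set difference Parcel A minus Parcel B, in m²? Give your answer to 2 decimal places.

7.00

|Parcel A∩Parcel B|: x∈[2,4], y∈[1,5] → 2·4 = 8.
|Parcel A| = 15.
|Parcel A ∖ Parcel B| = |Parcel A| − |Parcel A∩Parcel B| = 15 − 8 = 7.00.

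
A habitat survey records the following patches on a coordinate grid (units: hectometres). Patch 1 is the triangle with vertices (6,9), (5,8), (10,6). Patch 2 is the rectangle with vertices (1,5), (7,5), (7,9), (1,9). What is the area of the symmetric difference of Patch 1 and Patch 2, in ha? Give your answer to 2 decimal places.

|Patch 1| = 3.5, |Patch 2| = 24, |Patch 1∩Patch 2| = 1.925.
|Patch 1 △ Patch 2| = |Patch 1| + |Patch 2| − 2·|Patch 1∩Patch 2| = 3.5 + 24 − 3.85 = 23.65.

23.65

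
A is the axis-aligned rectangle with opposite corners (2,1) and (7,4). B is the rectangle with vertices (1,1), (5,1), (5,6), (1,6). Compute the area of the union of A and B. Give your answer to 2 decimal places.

By inclusion–exclusion:
Individual areas: |A| = 15, |B| = 20.
|A∩B|: x∈[2,5], y∈[1,4] → 3·3 = 9.
|A ∪ B| = 35 − 9 = 26.00.

26.00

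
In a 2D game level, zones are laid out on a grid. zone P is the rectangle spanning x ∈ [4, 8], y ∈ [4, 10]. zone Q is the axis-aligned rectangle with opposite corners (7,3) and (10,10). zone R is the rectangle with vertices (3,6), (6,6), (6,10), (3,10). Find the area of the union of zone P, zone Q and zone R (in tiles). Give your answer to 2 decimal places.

43.00

By inclusion–exclusion:
Individual areas: |zone P| = 24, |zone Q| = 21, |zone R| = 12.
|zone P∩zone Q|: x∈[7,8], y∈[4,10] → 1·6 = 6.
|zone P∩zone R|: x∈[4,6], y∈[6,10] → 2·4 = 8.
|zone Q∩zone R| = 0 (no overlap).
|zone P∩zone Q∩zone R| = 0.
|zone P ∪ zone Q ∪ zone R| = 57 − 14 + 0 = 43.00.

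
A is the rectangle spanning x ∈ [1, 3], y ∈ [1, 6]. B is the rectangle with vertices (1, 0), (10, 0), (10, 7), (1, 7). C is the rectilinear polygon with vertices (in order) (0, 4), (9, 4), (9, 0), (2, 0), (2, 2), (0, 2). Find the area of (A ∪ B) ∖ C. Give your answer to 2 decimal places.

33.00

|A ∪ B| = 63.
|(A ∪ B) ∩ C| = 30.
|(A ∪ B) ∖ C| = 63 − 30 = 33.00.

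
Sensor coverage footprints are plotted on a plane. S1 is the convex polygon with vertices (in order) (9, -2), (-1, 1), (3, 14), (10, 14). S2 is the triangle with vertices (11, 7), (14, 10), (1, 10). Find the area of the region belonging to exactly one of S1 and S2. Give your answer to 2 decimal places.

|S1| = 127, |S2| = 19.5, |S1∩S2| = 11.1917.
|S1 △ S2| = |S1| + |S2| − 2·|S1∩S2| = 127 + 19.5 − 22.3835 = 124.12.

124.12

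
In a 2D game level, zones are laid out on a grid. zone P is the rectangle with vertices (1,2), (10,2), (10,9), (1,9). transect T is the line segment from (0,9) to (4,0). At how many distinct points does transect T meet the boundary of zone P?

The segment meets the boundary at (3.111,2), (1,6.75).

2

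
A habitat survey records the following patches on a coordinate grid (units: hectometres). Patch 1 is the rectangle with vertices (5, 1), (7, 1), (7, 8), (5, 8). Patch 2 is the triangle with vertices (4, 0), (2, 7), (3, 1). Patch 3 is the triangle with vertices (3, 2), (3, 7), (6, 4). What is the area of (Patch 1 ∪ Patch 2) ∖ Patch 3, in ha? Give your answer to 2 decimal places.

15.40

|Patch 1 ∪ Patch 2| = 16.5.
|(Patch 1 ∪ Patch 2) ∩ Patch 3| = 1.1033.
|(Patch 1 ∪ Patch 2) ∖ Patch 3| = 16.5 − 1.1033 = 15.40.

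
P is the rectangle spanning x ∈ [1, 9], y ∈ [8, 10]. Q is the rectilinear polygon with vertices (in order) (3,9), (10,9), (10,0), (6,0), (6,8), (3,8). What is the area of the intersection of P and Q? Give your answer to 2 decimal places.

The intersection is the polygon with vertices (9,8), (6,8), (3,8), (3,9), (9,9).
By the shoelace formula its area is 6.00.

6.00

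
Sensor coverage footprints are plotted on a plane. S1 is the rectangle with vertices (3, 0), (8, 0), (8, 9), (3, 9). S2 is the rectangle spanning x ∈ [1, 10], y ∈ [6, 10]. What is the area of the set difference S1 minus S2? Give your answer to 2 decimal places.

30.00

|S1∩S2|: x∈[3,8], y∈[6,9] → 5·3 = 15.
|S1| = 45.
|S1 ∖ S2| = |S1| − |S1∩S2| = 45 − 15 = 30.00.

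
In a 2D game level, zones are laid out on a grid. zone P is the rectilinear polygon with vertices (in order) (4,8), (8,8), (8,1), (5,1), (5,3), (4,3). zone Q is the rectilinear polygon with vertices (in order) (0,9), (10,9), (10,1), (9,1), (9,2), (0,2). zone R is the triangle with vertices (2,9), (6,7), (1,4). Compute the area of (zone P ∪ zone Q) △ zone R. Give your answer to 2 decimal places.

63.00

|zone P ∪ zone Q| = 74.
|(zone P ∪ zone Q) ∩ zone R| = 11.
|(zone P ∪ zone Q) △ zone R| = 74 + 11 − 22 = 63.00.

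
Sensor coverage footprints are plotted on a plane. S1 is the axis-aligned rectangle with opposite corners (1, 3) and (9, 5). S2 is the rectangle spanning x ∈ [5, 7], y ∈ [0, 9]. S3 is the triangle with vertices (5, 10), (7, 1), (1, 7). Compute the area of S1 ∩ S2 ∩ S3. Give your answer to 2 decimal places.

The intersection is the polygon with vertices (5,3), (5,5), (6.111,5), (6.556,3).
By the shoelace formula its area is 2.67.

2.67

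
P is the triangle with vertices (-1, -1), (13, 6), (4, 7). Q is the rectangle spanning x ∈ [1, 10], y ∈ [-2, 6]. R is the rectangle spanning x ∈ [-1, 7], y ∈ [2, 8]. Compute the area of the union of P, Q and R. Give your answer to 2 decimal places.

By inclusion–exclusion:
Individual areas: |P| = 38.5, |Q| = 72, |R| = 48.
|P∩Q| = 29.2375.
|P∩R| = 21.3125.
|Q∩R|: x∈[1,7], y∈[2,6] → 6·4 = 24.
|P∩Q∩R| = 18.4875.
|P ∪ Q ∪ R| = 158.5 − 74.55 + 18.4875 = 102.44.

102.44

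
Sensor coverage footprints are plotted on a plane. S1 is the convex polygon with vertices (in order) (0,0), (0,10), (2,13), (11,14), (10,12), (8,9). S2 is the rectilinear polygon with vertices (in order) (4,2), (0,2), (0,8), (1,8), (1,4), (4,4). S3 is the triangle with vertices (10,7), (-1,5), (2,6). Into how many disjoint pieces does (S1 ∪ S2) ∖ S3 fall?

(S1 ∪ S2) ∖ S3 splits into 2 disjoint pieces (area 16.9011, area 58.3854).

2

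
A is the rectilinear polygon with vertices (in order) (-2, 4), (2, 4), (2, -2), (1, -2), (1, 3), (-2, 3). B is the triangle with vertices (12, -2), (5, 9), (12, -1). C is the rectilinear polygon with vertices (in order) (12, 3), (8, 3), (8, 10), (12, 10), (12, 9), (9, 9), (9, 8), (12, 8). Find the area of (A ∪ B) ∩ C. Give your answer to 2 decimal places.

The region (A ∪ B) ∩ C is the polygon with vertices (8,4.286), (8,4.714), (9.2,3), (8.818,3).
By the shoelace formula its area is 0.50.

0.50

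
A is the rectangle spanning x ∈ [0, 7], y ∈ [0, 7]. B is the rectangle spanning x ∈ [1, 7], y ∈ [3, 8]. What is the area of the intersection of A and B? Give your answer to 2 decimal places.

24.00

|A∩B|: x∈[1,7], y∈[3,7] → 6·4 = 24.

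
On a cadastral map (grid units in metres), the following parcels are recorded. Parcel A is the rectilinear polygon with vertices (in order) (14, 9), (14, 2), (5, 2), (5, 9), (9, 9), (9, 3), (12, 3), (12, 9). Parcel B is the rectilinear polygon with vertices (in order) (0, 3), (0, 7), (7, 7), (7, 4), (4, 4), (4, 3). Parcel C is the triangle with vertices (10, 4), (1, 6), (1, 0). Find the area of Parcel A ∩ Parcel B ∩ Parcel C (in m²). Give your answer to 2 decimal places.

1.78

The intersection is the polygon with vertices (7,4), (5,4), (5,5.111), (7,4.667).
By the shoelace formula its area is 1.78.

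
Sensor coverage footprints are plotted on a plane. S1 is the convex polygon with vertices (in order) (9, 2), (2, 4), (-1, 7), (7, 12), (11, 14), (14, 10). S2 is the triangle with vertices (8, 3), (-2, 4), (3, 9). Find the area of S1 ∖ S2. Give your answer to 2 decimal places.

|S1| = 96.5, |S1∩S2| = 22.2692.
|S1 ∖ S2| = |S1| − |S1∩S2| = 96.5 − 22.2692 = 74.23.

74.23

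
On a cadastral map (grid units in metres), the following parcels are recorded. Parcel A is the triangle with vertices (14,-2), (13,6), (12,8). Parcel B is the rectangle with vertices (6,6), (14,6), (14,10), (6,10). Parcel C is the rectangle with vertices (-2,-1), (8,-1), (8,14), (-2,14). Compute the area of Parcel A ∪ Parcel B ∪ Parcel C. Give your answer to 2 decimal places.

176.40

By inclusion–exclusion:
Individual areas: |Parcel A| = 3, |Parcel B| = 32, |Parcel C| = 150.
|Parcel A∩Parcel B| = 0.6.
|Parcel A∩Parcel C| = 0.
|Parcel B∩Parcel C|: x∈[6,8], y∈[6,10] → 2·4 = 8.
|Parcel A∩Parcel B∩Parcel C| = 0.
|Parcel A ∪ Parcel B ∪ Parcel C| = 185 − 8.6 + 0 = 176.40.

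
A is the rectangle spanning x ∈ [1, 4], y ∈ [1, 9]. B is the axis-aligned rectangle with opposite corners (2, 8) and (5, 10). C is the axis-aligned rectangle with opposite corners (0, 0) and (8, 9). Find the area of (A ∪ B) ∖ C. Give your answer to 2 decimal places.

3.00

|A ∪ B| = 28.
|(A ∪ B) ∩ C| = 25.
|(A ∪ B) ∖ C| = 28 − 25 = 3.00.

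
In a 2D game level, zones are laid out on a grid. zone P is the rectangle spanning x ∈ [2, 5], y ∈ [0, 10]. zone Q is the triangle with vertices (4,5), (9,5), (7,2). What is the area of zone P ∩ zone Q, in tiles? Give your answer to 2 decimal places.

The intersection is the polygon with vertices (5,4), (4,5), (5,5).
By the shoelace formula its area is 0.50.

0.50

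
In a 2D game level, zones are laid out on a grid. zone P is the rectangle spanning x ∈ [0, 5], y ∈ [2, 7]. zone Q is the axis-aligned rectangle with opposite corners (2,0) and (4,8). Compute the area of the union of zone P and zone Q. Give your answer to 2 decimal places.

By inclusion–exclusion:
Individual areas: |zone P| = 25, |zone Q| = 16.
|zone P∩zone Q|: x∈[2,4], y∈[2,7] → 2·5 = 10.
|zone P ∪ zone Q| = 41 − 10 = 31.00.

31.00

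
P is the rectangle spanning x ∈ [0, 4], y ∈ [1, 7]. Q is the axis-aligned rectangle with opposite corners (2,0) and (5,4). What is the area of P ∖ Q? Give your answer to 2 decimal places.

|P∩Q|: x∈[2,4], y∈[1,4] → 2·3 = 6.
|P| = 24.
|P ∖ Q| = |P| − |P∩Q| = 24 − 6 = 18.00.

18.00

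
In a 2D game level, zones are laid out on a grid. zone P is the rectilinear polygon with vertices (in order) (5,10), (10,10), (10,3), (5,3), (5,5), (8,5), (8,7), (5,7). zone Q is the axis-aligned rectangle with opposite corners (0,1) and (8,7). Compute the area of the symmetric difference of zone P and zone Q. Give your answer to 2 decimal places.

|zone P| = 29, |zone Q| = 48, |zone P∩zone Q| = 6.
|zone P △ zone Q| = |zone P| + |zone Q| − 2·|zone P∩zone Q| = 29 + 48 − 12 = 65.00.

65.00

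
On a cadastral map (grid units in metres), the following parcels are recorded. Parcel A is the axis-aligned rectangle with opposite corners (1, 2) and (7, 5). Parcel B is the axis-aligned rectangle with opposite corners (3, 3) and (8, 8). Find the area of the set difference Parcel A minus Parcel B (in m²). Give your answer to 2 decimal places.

|Parcel A∩Parcel B|: x∈[3,7], y∈[3,5] → 4·2 = 8.
|Parcel A| = 18.
|Parcel A ∖ Parcel B| = |Parcel A| − |Parcel A∩Parcel B| = 18 − 8 = 10.00.

10.00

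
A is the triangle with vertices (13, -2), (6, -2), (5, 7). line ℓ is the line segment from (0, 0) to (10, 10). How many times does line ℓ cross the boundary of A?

2

The segment meets the boundary at (5.941,5.941), (5.2,5.2).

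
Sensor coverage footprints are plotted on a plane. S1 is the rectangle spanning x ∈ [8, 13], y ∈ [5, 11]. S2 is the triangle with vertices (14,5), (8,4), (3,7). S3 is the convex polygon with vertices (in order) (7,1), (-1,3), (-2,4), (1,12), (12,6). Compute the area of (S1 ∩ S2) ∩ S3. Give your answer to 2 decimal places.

2.58

The region (S1 ∩ S2) ∩ S3 is the polygon with vertices (8,5), (8,6.091), (11.461,5.462), (11,5).
By the shoelace formula its area is 2.58.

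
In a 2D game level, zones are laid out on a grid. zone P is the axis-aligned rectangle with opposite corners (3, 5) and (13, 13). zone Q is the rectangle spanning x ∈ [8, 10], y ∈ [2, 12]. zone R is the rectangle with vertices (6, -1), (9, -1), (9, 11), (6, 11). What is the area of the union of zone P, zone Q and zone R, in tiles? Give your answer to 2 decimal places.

101.00

By inclusion–exclusion:
Individual areas: |zone P| = 80, |zone Q| = 20, |zone R| = 36.
|zone P∩zone Q|: x∈[8,10], y∈[5,12] → 2·7 = 14.
|zone P∩zone R|: x∈[6,9], y∈[5,11] → 3·6 = 18.
|zone Q∩zone R|: x∈[8,9], y∈[2,11] → 1·9 = 9.
|zone P∩zone Q∩zone R| = 6.
|zone P ∪ zone Q ∪ zone R| = 136 − 41 + 6 = 101.00.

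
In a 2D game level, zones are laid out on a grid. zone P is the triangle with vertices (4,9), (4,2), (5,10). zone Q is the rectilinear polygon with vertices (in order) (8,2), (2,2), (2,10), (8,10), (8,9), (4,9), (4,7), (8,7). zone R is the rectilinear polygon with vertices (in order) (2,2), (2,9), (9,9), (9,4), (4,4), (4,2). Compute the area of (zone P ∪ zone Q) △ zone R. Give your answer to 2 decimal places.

|zone P ∪ zone Q| = 41.5.
|(zone P ∪ zone Q) ∩ zone R| = 27.5.
|(zone P ∪ zone Q) △ zone R| = 41.5 + 39 − 55 = 25.50.

25.50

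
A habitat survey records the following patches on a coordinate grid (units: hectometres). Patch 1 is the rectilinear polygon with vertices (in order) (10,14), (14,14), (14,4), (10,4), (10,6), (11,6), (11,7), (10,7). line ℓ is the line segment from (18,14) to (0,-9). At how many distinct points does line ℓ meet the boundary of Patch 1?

2

The segment meets the boundary at (10.174,4), (14,8.889).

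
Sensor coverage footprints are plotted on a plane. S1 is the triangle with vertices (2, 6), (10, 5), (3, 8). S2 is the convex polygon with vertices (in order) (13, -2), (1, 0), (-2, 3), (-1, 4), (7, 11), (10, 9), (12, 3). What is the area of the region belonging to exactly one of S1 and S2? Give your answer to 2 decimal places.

|S1| = 8.5, |S2| = 113.5, |S1∩S2| = 8.293.
|S1 △ S2| = |S1| + |S2| − 2·|S1∩S2| = 8.5 + 113.5 − 16.586 = 105.41.

105.41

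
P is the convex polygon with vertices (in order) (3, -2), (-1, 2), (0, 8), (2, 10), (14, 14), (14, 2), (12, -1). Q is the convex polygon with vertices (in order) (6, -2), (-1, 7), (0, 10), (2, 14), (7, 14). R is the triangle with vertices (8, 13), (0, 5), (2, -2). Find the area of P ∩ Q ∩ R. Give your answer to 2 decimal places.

The intersection is the polygon with vertices (6.851,11.617), (6.741,9.852), (3.358,1.396), (0.312,5.312), (6.5,11.5).
By the shoelace formula its area is 25.65.

25.65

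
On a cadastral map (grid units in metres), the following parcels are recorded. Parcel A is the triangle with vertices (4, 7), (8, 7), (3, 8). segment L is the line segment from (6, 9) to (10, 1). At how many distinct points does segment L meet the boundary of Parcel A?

2

The segment meets the boundary at (7,7), (6.889,7.222).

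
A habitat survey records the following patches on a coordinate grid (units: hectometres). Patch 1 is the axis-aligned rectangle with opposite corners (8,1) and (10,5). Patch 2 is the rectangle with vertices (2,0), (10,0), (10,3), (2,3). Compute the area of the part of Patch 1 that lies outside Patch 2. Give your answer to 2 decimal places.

4.00

|Patch 1∩Patch 2|: x∈[8,10], y∈[1,3] → 2·2 = 4.
|Patch 1| = 8.
|Patch 1 ∖ Patch 2| = |Patch 1| − |Patch 1∩Patch 2| = 8 − 4 = 4.00.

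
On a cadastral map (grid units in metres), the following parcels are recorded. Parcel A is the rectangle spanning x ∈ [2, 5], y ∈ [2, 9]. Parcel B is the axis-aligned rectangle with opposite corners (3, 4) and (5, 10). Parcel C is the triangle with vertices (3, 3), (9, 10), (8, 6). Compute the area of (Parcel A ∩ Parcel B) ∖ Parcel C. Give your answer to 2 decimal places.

|Parcel A ∩ Parcel B| = 10.
|(Parcel A ∩ Parcel B) ∩ Parcel C| = 0.7286.
|(Parcel A ∩ Parcel B) ∖ Parcel C| = 10 − 0.7286 = 9.27.

9.27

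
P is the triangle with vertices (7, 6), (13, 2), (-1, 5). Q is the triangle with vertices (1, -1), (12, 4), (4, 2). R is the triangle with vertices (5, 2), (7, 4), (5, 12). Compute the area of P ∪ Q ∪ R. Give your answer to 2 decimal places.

By inclusion–exclusion:
Individual areas: |P| = 19, |Q| = 9, |R| = 10.
|P∩Q| = 0.8733.
|P∩R| = 4.0551.
|Q∩R| = 0.0417.
|P∩Q∩R| = 0.
|P ∪ Q ∪ R| = 38 − 4.9701 + 0 = 33.03.

33.03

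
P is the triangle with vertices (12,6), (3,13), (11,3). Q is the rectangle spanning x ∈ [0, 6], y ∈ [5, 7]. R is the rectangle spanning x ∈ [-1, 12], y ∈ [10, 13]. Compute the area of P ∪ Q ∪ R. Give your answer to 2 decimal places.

By inclusion–exclusion:
Individual areas: |P| = 17, |Q| = 12, |R| = 39.
|P∩Q| = 0.
|P∩R| = 2.1857.
|Q∩R| = 0 (no overlap).
|P∩Q∩R| = 0.
|P ∪ Q ∪ R| = 68 − 2.1857 + 0 = 65.81.

65.81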